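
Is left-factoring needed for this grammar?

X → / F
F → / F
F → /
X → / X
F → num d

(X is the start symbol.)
Left-factoring is needed when two productions for the same non-terminal
share a common prefix on the right-hand side.

Productions for X:
  X → / F
  X → / X
Productions for F:
  F → / F
  F → /
  F → num d

Found common prefix '/' in productions for X
Found common prefix '/' in productions for F

Answer: Yes, X has productions with common prefix '/'; F has productions with common prefix '/'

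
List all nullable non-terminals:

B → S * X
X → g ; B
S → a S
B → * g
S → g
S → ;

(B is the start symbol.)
There are no ε-productions, so no non-terminal can derive ε.
No non-terminals are nullable.

Answer: None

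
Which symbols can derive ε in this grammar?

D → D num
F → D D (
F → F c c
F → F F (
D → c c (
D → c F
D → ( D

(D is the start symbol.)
None

A non-terminal is nullable if it can derive ε (the empty string): either it has an ε-production, or it has a production whose right-hand side consists entirely of nullable non-terminals.

There are no ε-productions, so no non-terminal can derive ε.
No non-terminals are nullable.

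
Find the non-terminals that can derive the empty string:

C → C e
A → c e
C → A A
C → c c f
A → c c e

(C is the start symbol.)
A non-terminal is nullable if it can derive ε (the empty string): either it has an ε-production, or it has a production whose right-hand side consists entirely of nullable non-terminals.

There are no ε-productions, so no non-terminal can derive ε.
No non-terminals are nullable.

Answer: None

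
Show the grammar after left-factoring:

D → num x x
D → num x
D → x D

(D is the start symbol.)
D → num x D'
D' → x
D' → ε
D → x D

Left-factoring transforms A → αβ₁ | αβ₂ into A → αA' and A' → β₁ | β₂
(α is the longest common prefix among the alternatives). Repeat until
no nonterminal has two alternatives with a common prefix.

Round 1: D has alternatives sharing prefix 'num x'. Introduce D': D → num x D'
  Add: D' → x
  Add: D' → ε

No remaining common prefixes — done.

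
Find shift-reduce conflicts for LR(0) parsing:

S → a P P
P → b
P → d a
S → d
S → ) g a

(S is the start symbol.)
Augment with S' → S and build the canonical LR(0) collection (I0 = CLOSURE({[S' → . S]}), then GOTO on every symbol after a dot until no new states appear). It has 12 states:
  I0: { [S → . ) g a], [S → . a P P], [S → . d], [S' → . S] }  — shift
  I1: { [S → ) . g a] }  — shift
  I2: { [S' → S .] }  — accept
  I3: { [P → . b], [P → . d a], [S → a . P P] }  — shift
  I4: { [S → d .] }  — reduce
  I5: { [P → . b], [P → . d a], [S → a P . P] }  — shift
  I6: { [P → b .] }  — reduce
  I7: { [P → d . a] }  — shift
  I8: { [P → d a .] }  — reduce
  I9: { [S → a P P .] }  — reduce
  I10: { [S → ) g . a] }  — shift
  I11: { [S → ) g a .] }  — reduce

No state contains both a complete item and a shift item.

Answer: No shift-reduce conflicts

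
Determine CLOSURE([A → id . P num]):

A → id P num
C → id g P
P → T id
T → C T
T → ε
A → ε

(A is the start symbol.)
{ [A → id . P num], [C → . id g P], [P → . T id], [T → . C T], [T → .] }

To compute CLOSURE, for each item [A → α.Bβ] where B is a non-terminal, add [B → .γ] for all productions B → γ; repeat for the newly added items until nothing changes.

Start with: [A → id . P num]
  [A → id . P num] has the dot before P: add [P → . T id]
  [P → . T id] has the dot before T: add [T → . C T], [T → .]
  [T → . C T] has the dot before C: add [C → . id g P]
No further items can be added.

CLOSURE = { [A → id . P num], [C → . id g P], [P → . T id], [T → . C T], [T → .] }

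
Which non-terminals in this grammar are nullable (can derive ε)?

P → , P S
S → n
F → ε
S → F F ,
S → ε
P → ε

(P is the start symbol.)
ε-productions: F → ε, S → ε, P → ε
So F, S, P are immediately nullable.
Every non-terminal is now nullable.
Nullable = { 'F', 'P', 'S' }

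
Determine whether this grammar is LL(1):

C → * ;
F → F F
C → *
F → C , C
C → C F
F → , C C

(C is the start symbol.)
No. Predict set conflict for C: { '*' }

Relevant sets:
  FIRST(C) = { '*' }
  FIRST(F) = { '*', ',' }

For C:
  PREDICT(C → '*' ';') = { '*' }
  PREDICT(C → '*') = { '*' }
  PREDICT(C → C F) = { '*' }
For F:
  PREDICT(F → F F) = { '*', ',' }
  PREDICT(F → C ',' C) = { '*' }
  PREDICT(F → ',' C C) = { ',' }

Conflict found: Predict set conflict for C: { '*' }
The grammar is NOT LL(1).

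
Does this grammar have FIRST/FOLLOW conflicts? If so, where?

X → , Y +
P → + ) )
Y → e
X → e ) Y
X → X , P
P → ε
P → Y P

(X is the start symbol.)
A FIRST/FOLLOW conflict occurs when a non-terminal N has a nullable alternative N → β (β ⇒* ε) and another alternative N → α with FIRST(α) ∩ FOLLOW(N) ≠ ∅: on such a lookahead the parser cannot decide between expanding α and letting N vanish via β.

Nullable non-terminals: P.
FIRST sets used below: FIRST(Y) = { 'e' }

P: nullable alternative(s) P → ε; FOLLOW(P) = { $, ',' }
  P → + ) ): FIRST \ {ε} = { '+' } — disjoint from FOLLOW(P)
  P → ε: FIRST \ {ε} = { } — this is the only nullable alternative, skip
  P → Y P: FIRST \ {ε} = { 'e' } — disjoint from FOLLOW(P)

X, Y have no nullable alternative, so no FIRST/FOLLOW check is needed there.

No FIRST/FOLLOW conflicts found.

Answer: No FIRST/FOLLOW conflicts.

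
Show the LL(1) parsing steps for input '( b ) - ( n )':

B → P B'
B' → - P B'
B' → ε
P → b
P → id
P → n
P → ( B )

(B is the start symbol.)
LL(1) parsing maintains a stack (initially the start symbol over $) and the input. At each step: if the stack top is a terminal, match it against the current input token; if it is a non-terminal N, replace it with the RHS of M[N, lookahead] (the unique production whose predict set contains the lookahead).

Stack is shown with the top on the left.

Stack        Input            Action
------------------------------------
B $          ( b ) - ( n ) $  output B → P B'
P B' $       ( b ) - ( n ) $  output P → ( B )
( B ) B' $   ( b ) - ( n ) $  match '('
B ) B' $     b ) - ( n ) $    output B → P B'
P B' ) B' $  b ) - ( n ) $    output P → b
b B' ) B' $  b ) - ( n ) $    match 'b'
B' ) B' $    ) - ( n ) $      output B' → ε
) B' $       ) - ( n ) $      match ')'
B' $         - ( n ) $        output B' → - P B'
- P B' $     - ( n ) $        match '-'
P B' $       ( n ) $          output P → ( B )
( B ) B' $   ( n ) $          match '('
B ) B' $     n ) $            output B → P B'
P B' ) B' $  n ) $            output P → n
n B' ) B' $  n ) $            match 'n'
B' ) B' $    ) $              output B' → ε
) B' $       ) $              match ')'
B' $         $                output B' → ε
$            $                accept

The string is accepted.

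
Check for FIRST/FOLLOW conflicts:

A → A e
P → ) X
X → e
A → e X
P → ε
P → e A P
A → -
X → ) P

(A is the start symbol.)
Yes. P → ')' X with FOLLOW(P) on { ')' }; P → e A P with FOLLOW(P) on { 'e' }

Nullable non-terminals: P.

P: nullable alternative(s) P → ε; FOLLOW(P) = { $, ')', 'e' }
  P → ) X: FIRST \ {ε} = { ')' } — overlaps FOLLOW(P) on { ')' }: CONFLICT
  P → ε: FIRST \ {ε} = { } — this is the only nullable alternative, skip
  P → e A P: FIRST \ {ε} = { 'e' } — overlaps FOLLOW(P) on { 'e' }: CONFLICT

A, X have no nullable alternative, so no FIRST/FOLLOW check is needed there.

So the grammar has 2 FIRST/FOLLOW conflicts (marked CONFLICT above).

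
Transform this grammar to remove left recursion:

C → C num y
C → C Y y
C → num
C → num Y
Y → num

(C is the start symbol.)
C → num C'
C → num Y C'
C' → num y C'
C' → Y y C'
C' → ε
Y → num

C is directly left-recursive. The standard transformation for
  A → A α₁ | ... | A α_m | β₁ | ... | β_n
is
  A  → β₁ A' | ... | β_n A'
  A' → α₁ A' | ... | α_m A' | ε

C → num becomes C → num C'
C → num Y becomes C → num Y C'
C → C num y becomes C' → num y C'
C → C Y y becomes C' → Y y C'
Add C' → ε

Productions for other non-terminals are unchanged:
  Y → num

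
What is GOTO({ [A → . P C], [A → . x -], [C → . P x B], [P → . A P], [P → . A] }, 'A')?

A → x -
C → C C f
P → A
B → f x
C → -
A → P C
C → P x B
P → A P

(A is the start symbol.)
GOTO(I, 'A') = CLOSURE({ [A → αX.β] : [A → α.Xβ] ∈ I, X = 'A' })

Items with dot before 'A', with the dot advanced:
  [P → . A] → [P → A .]
  [P → . A P] → [P → A . P]
Closure of the advanced items:
  [P → A . P] has the dot before P: add [P → . A], [P → . A P]
  [P → . A] has the dot before A: add [A → . x -], [A → . P C]

GOTO = { [A → . P C], [A → . x -], [P → . A P], [P → . A], [P → A . P], [P → A .] }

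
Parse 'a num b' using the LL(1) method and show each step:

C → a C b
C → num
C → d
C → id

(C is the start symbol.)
Stack is shown with the top on the left.

Stack    Input      Action
--------------------------
C $      a num b $  output C → a C b
a C b $  a num b $  match 'a'
C b $    num b $    output C → num
num b $  num b $    match 'num'
b $      b $        match 'b'
$        $          accept

The string is accepted.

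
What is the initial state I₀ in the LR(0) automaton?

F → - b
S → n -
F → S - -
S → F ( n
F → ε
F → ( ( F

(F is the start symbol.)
{ [F → . ( ( F], [F → . - b], [F → . S - -], [F → .], [F' → . F], [S → . F ( n], [S → . n -] }

First, augment the grammar with F' → F
I₀ = CLOSURE({ [F' → . F] }):
  [F' → . F] has the dot before F: add [F → . - b], [F → . S - -], [F → .], [F → . ( ( F]
  [F → . S - -] has the dot before S: add [S → . n -], [S → . F ( n]
No further items can be added.

I₀ = { [F → . ( ( F], [F → . - b], [F → . S - -], [F → .], [F' → . F], [S → . F ( n], [S → . n -] }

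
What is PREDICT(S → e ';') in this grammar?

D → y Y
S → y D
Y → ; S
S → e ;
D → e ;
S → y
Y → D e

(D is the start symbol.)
{ 'e' }

PREDICT(S → e ';') = (FIRST(RHS) \ {ε}) ∪ (FOLLOW(S) if ε ∈ FIRST(RHS), i.e. RHS ⇒* ε)
FIRST(e ';') = { 'e' }
ε ∉ FIRST(e ';'), so FOLLOW(S) is not added.
PREDICT(S → e ';') = { 'e' }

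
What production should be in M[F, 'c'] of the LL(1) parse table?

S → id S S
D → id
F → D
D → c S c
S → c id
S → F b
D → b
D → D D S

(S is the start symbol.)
F → D

To find M[F, 'c'], we find productions for F where 'c' is in the predict set (PREDICT(N → α) = (FIRST(α) \ {ε}) ∪ (FOLLOW(N) if α ⇒* ε)).

Relevant sets:
  FIRST(D) = { 'b', 'c', 'id' }

F → D: PREDICT = { 'b', 'c', 'id' }
  'c' is in predict set, so this production goes in M[F, 'c']

M[F, 'c'] = F → D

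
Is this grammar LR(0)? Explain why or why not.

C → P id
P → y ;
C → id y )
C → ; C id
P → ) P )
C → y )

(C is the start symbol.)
Yes, the grammar is LR(0)

A grammar is LR(0) if no state in the canonical LR(0) collection has:
  - both a shift item (dot before a terminal) and a complete item (shift-reduce conflict), or
  - two or more complete items (reduce-reduce conflict; the accept item [C' → C .] counts as a complete item here).

Augment with C' → C and build the canonical LR(0) collection (I0 = CLOSURE({[C' → . C]}), then GOTO on every symbol after a dot until no new states appear). It has 17 states:
  I0: { [C → . ; C id], [C → . P id], [C → . id y )], [C → . y )], [C' → . C], [P → . ) P )], [P → . y ;] }  — shift
  I1: { [P → ) . P )], [P → . ) P )], [P → . y ;] }  — shift
  I2: { [C → . ; C id], [C → . P id], [C → . id y )], [C → . y )], [C → ; . C id], [P → . ) P )], [P → . y ;] }  — shift
  I3: { [C' → C .] }  — accept
  I4: { [C → P . id] }  — shift
  I5: { [C → id . y )] }  — shift
  I6: { [C → y . )], [P → y . ;] }  — shift
  I7: { [C → y ) .] }  — reduce
  I8: { [P → y ; .] }  — reduce
  I9: { [C → id y . )] }  — shift
  I10: { [C → id y ) .] }  — reduce
  I11: { [C → P id .] }  — reduce
  I12: { [C → ; C . id] }  — shift
  I13: { [C → ; C id .] }  — reduce
  I14: { [P → ) P . )] }  — shift
  I15: { [P → y . ;] }  — shift
  I16: { [P → ) P ) .] }  — reduce

Every state is either a pure shift/goto state or contains exactly one complete item and nothing to shift — no conflicts. The grammar is LR(0).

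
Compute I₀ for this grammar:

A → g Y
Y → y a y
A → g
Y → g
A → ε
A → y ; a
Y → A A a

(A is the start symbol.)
First, augment the grammar with A' → A
I₀ = CLOSURE({ [A' → . A] }):
  [A' → . A] has the dot before A: add [A → . g Y], [A → . g], [A → .], [A → . y ; a]
No further items can be added.

I₀ = { [A → . g Y], [A → . g], [A → . y ; a], [A → .], [A' → . A] }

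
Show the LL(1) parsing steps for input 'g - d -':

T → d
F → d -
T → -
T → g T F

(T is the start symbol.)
LL(1) parsing maintains a stack (initially the start symbol over $) and the input. At each step: if the stack top is a terminal, match it against the current input token; if it is a non-terminal N, replace it with the RHS of M[N, lookahead] (the unique production whose predict set contains the lookahead).

Stack is shown with the top on the left.

Stack    Input      Action
--------------------------
T $      g - d - $  output T → g T F
g T F $  g - d - $  match 'g'
T F $    - d - $    output T → -
- F $    - d - $    match '-'
F $      d - $      output F → d -
d - $    d - $      match 'd'
- $      - $        match '-'
$        $          accept

The string is accepted.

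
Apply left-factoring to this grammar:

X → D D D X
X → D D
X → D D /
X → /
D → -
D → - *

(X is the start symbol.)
X → D D X'
X' → D X
X' → ε
X' → /
X → /
D → - D'
D' → ε
D' → *

Left-factoring transforms A → αβ₁ | αβ₂ into A → αA' and A' → β₁ | β₂
(α is the longest common prefix among the alternatives). Repeat until
no nonterminal has two alternatives with a common prefix.

Round 1: X has alternatives sharing prefix 'D D'. Introduce X': X → D D X'
  Add: X' → D X
  Add: X' → ε
  Add: X' → /

Round 2: D has alternatives sharing prefix '-'. Introduce D': D → - D'
  Add: D' → ε
  Add: D' → *

No remaining common prefixes — done.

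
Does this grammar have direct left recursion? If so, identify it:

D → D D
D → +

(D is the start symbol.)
Yes, D is left-recursive

Direct left recursion occurs when N → N α for some non-terminal N (the right-hand side begins with the left-hand side itself).

D → D D: LEFT RECURSIVE (starts with D)
D → +: starts with '+'

The grammar has direct left recursion on: D.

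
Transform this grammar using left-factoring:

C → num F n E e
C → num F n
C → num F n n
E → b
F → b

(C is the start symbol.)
C → num F n C'
C' → E e
C' → ε
C' → n
E → b
F → b

Left-factoring transforms A → αβ₁ | αβ₂ into A → αA' and A' → β₁ | β₂
(α is the longest common prefix among the alternatives). Repeat until
no nonterminal has two alternatives with a common prefix.

Round 1: C has alternatives sharing prefix 'num F n'. Introduce C': C → num F n C'
  Add: C' → E e
  Add: C' → ε
  Add: C' → n

No remaining common prefixes — done.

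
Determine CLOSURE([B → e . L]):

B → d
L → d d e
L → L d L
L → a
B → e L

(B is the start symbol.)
{ [B → e . L], [L → . L d L], [L → . a], [L → . d d e] }

To compute CLOSURE, for each item [A → α.Bβ] where B is a non-terminal, add [B → .γ] for all productions B → γ; repeat for the newly added items until nothing changes.

Start with: [B → e . L]
  [B → e . L] has the dot before L: add [L → . d d e], [L → . L d L], [L → . a]
No further items can be added.

CLOSURE = { [B → e . L], [L → . L d L], [L → . a], [L → . d d e] }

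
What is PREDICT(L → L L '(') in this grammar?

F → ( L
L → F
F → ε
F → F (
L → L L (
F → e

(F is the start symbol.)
PREDICT(L → L L '(') = (FIRST(RHS) \ {ε}) ∪ (FOLLOW(L) if ε ∈ FIRST(RHS), i.e. RHS ⇒* ε)
FIRST(L) = { '(', 'e', ε }
FIRST(L L '(') = { '(', 'e' }
ε ∉ FIRST(L L '('), so FOLLOW(L) is not added.
PREDICT(L → L L '(') = { '(', 'e' }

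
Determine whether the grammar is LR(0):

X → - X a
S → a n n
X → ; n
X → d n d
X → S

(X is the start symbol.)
Yes, the grammar is LR(0)

Augment with X' → X and build the canonical LR(0) collection (I0 = CLOSURE({[X' → . X]}), then GOTO on every symbol after a dot until no new states appear). It has 14 states:
  I0: { [S → . a n n], [X → . - X a], [X → . ; n], [X → . S], [X → . d n d], [X' → . X] }  — shift
  I1: { [S → . a n n], [X → - . X a], [X → . - X a], [X → . ; n], [X → . S], [X → . d n d] }  — shift
  I2: { [X → ; . n] }  — shift
  I3: { [X → S .] }  — reduce
  I4: { [X' → X .] }  — accept
  I5: { [S → a . n n] }  — shift
  I6: { [X → d . n d] }  — shift
  I7: { [X → d n . d] }  — shift
  I8: { [X → d n d .] }  — reduce
  I9: { [S → a n . n] }  — shift
  I10: { [S → a n n .] }  — reduce
  I11: { [X → ; n .] }  — reduce
  I12: { [X → - X . a] }  — shift
  I13: { [X → - X a .] }  — reduce

Every state is either a pure shift/goto state or contains exactly one complete item and nothing to shift — no conflicts. The grammar is LR(0).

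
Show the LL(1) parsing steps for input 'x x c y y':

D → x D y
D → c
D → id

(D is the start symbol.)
LL(1) parsing maintains a stack (initially the start symbol over $) and the input. At each step: if the stack top is a terminal, match it against the current input token; if it is a non-terminal N, replace it with the RHS of M[N, lookahead] (the unique production whose predict set contains the lookahead).

Stack is shown with the top on the left.

Stack      Input        Action
------------------------------
D $        x x c y y $  output D → x D y
x D y $    x x c y y $  match 'x'
D y $      x c y y $    output D → x D y
x D y y $  x c y y $    match 'x'
D y y $    c y y $      output D → c
c y y $    c y y $      match 'c'
y y $      y y $        match 'y'
y $        y $          match 'y'
$          $            accept

The string is accepted.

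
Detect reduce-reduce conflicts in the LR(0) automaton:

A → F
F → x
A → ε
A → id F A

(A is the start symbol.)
No reduce-reduce conflicts

A reduce-reduce conflict occurs when an LR(0) state has two complete items [A → α .] and [B → β .] — both call for a reduction, and with no lookahead the parser cannot choose between them.

Augment with A' → A and build the canonical LR(0) collection (I0 = CLOSURE({[A' → . A]}), then GOTO on every symbol after a dot until no new states appear). It has 7 states:
  I0: { [A → . F], [A → . id F A], [A → .], [A' → . A], [F → . x] }  — shift, reduce
  I1: { [A' → A .] }  — accept
  I2: { [A → F .] }  — reduce
  I3: { [A → id . F A], [F → . x] }  — shift
  I4: { [F → x .] }  — reduce
  I5: { [A → . F], [A → . id F A], [A → .], [A → id F . A], [F → . x] }  — shift, reduce
  I6: { [A → id F A .] }  — reduce

No state contains more than one complete item.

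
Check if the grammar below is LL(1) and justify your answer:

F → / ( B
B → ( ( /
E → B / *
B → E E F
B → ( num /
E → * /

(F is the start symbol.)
No. Predict set conflict for B: { '(' }

Relevant sets:
  FIRST(E) = { '(', '*' }
  FIRST(B) = { '(', '*' }

For B:
  PREDICT(B → '(' '(' '/') = { '(' }
  PREDICT(B → E E F) = { '(', '*' }
  PREDICT(B → '(' num '/') = { '(' }
For E:
  PREDICT(E → B '/' '*') = { '(', '*' }
  PREDICT(E → '*' '/') = { '*' }
F has a single production, so nothing to check there.

Conflict found: Predict set conflict for B: { '(' }
The grammar is NOT LL(1).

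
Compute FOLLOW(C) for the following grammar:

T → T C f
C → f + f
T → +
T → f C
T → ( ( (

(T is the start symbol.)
In T → T C f: C is followed by f, add FIRST(f) \ {ε} = { 'f' }
In T → f C: C is at the end, add FOLLOW(T)

The FOLLOW sets referred to above (computed the same way, to a fixed point):
  FOLLOW(T) = { $, 'f' }

Taking the union: FOLLOW(C) = { $, 'f' }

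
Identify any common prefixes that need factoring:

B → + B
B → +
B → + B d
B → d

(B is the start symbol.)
Yes, B has productions with common prefix '+'

Left-factoring is needed when two productions for the same non-terminal
share a common prefix on the right-hand side.

Productions for B:
  B → + B
  B → +
  B → + B d
  B → d

Found common prefix '+' in productions for B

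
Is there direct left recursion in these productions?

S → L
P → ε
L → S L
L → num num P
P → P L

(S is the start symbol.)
Yes, P is left-recursive

S → L: starts with L
P → ε: starts with ε
L → S L: starts with S
L → num num P: starts with num
P → P L: LEFT RECURSIVE (starts with P)

The grammar has direct left recursion on: P.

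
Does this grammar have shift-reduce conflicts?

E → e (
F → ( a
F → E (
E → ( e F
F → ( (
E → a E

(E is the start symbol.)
A shift-reduce conflict occurs when an LR(0) state has both:
  - a complete (reduce) item [A → α .] (dot at the end), and
  - a shift item [B → β . c γ] (dot before a terminal).

Augment with E' → E and build the canonical LR(0) collection (I0 = CLOSURE({[E' → . E]}), then GOTO on every symbol after a dot until no new states appear). It has 14 states:
  I0: { [E → . ( e F], [E → . a E], [E → . e (], [E' → . E] }  — shift
  I1: { [E → ( . e F] }  — shift
  I2: { [E' → E .] }  — accept
  I3: { [E → . ( e F], [E → . a E], [E → . e (], [E → a . E] }  — shift
  I4: { [E → e . (] }  — shift
  I5: { [E → e ( .] }  — reduce
  I6: { [E → a E .] }  — reduce
  I7: { [E → ( e . F], [E → . ( e F], [E → . a E], [E → . e (], [F → . ( (], [F → . ( a], [F → . E (] }  — shift
  I8: { [E → ( . e F], [F → ( . (], [F → ( . a] }  — shift
  I9: { [F → E . (] }  — shift
  I10: { [E → ( e F .] }  — reduce
  I11: { [F → E ( .] }  — reduce
  I12: { [F → ( ( .] }  — reduce
  I13: { [F → ( a .] }  — reduce

No state contains both a complete item and a shift item.

Answer: No shift-reduce conflicts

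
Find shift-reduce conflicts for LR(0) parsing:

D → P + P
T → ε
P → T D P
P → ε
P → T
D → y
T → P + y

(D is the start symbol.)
Yes — I0: [P → .] vs [D → . y]; I3: [P → .] vs [D → . y]; I6: [P → T D P .] vs [T → P . + y]; I9: [P → .] vs [T → P + . y]; I10: [D → P + P .] vs [T → P . + y]

Augment with D' → D and build the canonical LR(0) collection (I0 = CLOSURE({[D' → . D]}), then GOTO on every symbol after a dot until no new states appear). It has 11 states:
  I0: { [D → . P + P], [D → . y], [D' → . D], [P → . T D P], [P → . T], [P → .], [T → . P + y], [T → .] }  — shift, 2 reduces
  I1: { [D' → D .] }  — accept
  I2: { [D → P . + P], [T → P . + y] }  — shift
  I3: { [D → . P + P], [D → . y], [P → . T D P], [P → . T], [P → .], [P → T . D P], [P → T .], [T → . P + y], [T → .] }  — shift, 3 reduces
  I4: { [D → y .] }  — reduce
  I5: { [P → . T D P], [P → . T], [P → .], [P → T D . P], [T → . P + y], [T → .] }  — 2 reduces
  I6: { [P → T D P .], [T → P . + y] }  — shift, reduce
  I7: { [T → P + . y] }  — shift
  I8: { [T → P + y .] }  — reduce
  I9: { [D → P + . P], [P → . T D P], [P → . T], [P → .], [T → . P + y], [T → .], [T → P + . y] }  — shift, 2 reduces
  I10: { [D → P + P .], [T → P . + y] }  — shift, reduce

I0 contains reduce items [P → .], [T → .] and shift item [D → . y] — shift-reduce conflict.
I3 contains reduce items [P → .], [P → T .], [T → .] and shift item [D → . y] — shift-reduce conflict.
I6 contains reduce item [P → T D P .] and shift item [T → P . + y] — shift-reduce conflict.
I9 contains reduce items [P → .], [T → .] and shift item [T → P + . y] — shift-reduce conflict.
I10 contains reduce item [D → P + P .] and shift item [T → P . + y] — shift-reduce conflict.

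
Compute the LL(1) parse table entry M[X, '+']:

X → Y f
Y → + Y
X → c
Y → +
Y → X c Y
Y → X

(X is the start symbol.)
To find M[X, '+'], we find productions for X where '+' is in the predict set (PREDICT(N → α) = (FIRST(α) \ {ε}) ∪ (FOLLOW(N) if α ⇒* ε)).

Relevant sets:
  FIRST(Y) = { '+', 'c' }

X → Y f: PREDICT = { '+', 'c' }
  '+' is in predict set, so this production goes in M[X, '+']
X → c: PREDICT = { 'c' }

M[X, '+'] = X → Y f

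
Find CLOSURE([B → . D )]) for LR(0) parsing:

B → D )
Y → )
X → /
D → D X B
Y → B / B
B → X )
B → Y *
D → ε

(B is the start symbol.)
Start with: [B → . D )]
  [B → . D )] has the dot before D: add [D → . D X B], [D → .]
No further items can be added.

CLOSURE = { [B → . D )], [D → . D X B], [D → .] }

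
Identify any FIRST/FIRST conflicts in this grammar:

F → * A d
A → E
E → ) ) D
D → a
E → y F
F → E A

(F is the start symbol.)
A FIRST/FIRST conflict occurs when two productions N → α and N → β for the same non-terminal have FIRST(α) ∩ FIRST(β) ≠ ∅ (with ε ∈ FIRST of a nullable right-hand side, so two nullable alternatives also conflict).

FIRST sets of the non-terminals at (or reachable through a nullable prefix from) the front of some alternative:
  FIRST(E) = { ')', 'y' }

Productions for F:
  F → * A d: FIRST = { '*' }
  F → E A: FIRST = { ')', 'y' }
Productions for E:
  E → ) ) D: FIRST = { ')' }
  E → y F: FIRST = { 'y' }
A, D have only one production, so no FIRST/FIRST conflict is possible there.

All alternatives of each non-terminal have pairwise disjoint FIRST sets.

Answer: No FIRST/FIRST conflicts.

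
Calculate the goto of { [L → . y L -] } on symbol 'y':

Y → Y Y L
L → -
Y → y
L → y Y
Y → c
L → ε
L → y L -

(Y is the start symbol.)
{ [L → . -], [L → . y L -], [L → . y Y], [L → .], [L → y . L -] }

GOTO(I, 'y') = CLOSURE({ [A → αX.β] : [A → α.Xβ] ∈ I, X = 'y' })

Items with dot before 'y', with the dot advanced:
  [L → . y L -] → [L → y . L -]
Closure of the advanced items:
  [L → y . L -] has the dot before L: add [L → . -], [L → . y Y], [L → .], [L → . y L -]

GOTO = { [L → . -], [L → . y L -], [L → . y Y], [L → .], [L → y . L -] }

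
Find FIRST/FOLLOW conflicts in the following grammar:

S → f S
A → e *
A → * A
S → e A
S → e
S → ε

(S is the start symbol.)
A FIRST/FOLLOW conflict occurs when a non-terminal N has a nullable alternative N → β (β ⇒* ε) and another alternative N → α with FIRST(α) ∩ FOLLOW(N) ≠ ∅: on such a lookahead the parser cannot decide between expanding α and letting N vanish via β.

Nullable non-terminals: S.

S: nullable alternative(s) S → ε; FOLLOW(S) = { $ }
  S → f S: FIRST \ {ε} = { 'f' } — disjoint from FOLLOW(S)
  S → e A: FIRST \ {ε} = { 'e' } — disjoint from FOLLOW(S)
  S → e: FIRST \ {ε} = { 'e' } — disjoint from FOLLOW(S)
  S → ε: FIRST \ {ε} = { } — this is the only nullable alternative, skip

A has no nullable alternative, so no FIRST/FOLLOW check is needed there.

No FIRST/FOLLOW conflicts found.

Answer: No FIRST/FOLLOW conflicts.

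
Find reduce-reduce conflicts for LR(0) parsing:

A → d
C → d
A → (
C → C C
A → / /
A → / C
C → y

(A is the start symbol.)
A reduce-reduce conflict occurs when an LR(0) state has two complete items [A → α .] and [B → β .] — both call for a reduction, and with no lookahead the parser cannot choose between them.

Augment with A' → A and build the canonical LR(0) collection (I0 = CLOSURE({[A' → . A]}), then GOTO on every symbol after a dot until no new states appear). It has 10 states:
  I0: { [A → . (], [A → . / /], [A → . / C], [A → . d], [A' → . A] }  — shift
  I1: { [A → ( .] }  — reduce
  I2: { [A → / . /], [A → / . C], [C → . C C], [C → . d], [C → . y] }  — shift
  I3: { [A' → A .] }  — accept
  I4: { [A → d .] }  — reduce
  I5: { [A → / / .] }  — reduce
  I6: { [A → / C .], [C → . C C], [C → . d], [C → . y], [C → C . C] }  — shift, reduce
  I7: { [C → d .] }  — reduce
  I8: { [C → y .] }  — reduce
  I9: { [C → . C C], [C → . d], [C → . y], [C → C . C], [C → C C .] }  — shift, reduce

No state contains more than one complete item.

Answer: No reduce-reduce conflicts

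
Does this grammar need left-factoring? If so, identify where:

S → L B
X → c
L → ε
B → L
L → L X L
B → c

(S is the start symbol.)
Left-factoring is needed when two productions for the same non-terminal
share a common prefix on the right-hand side.

Productions for L:
  L → ε
  L → L X L
Productions for B:
  B → L
  B → c

No common prefixes found.

Answer: No, left-factoring is not needed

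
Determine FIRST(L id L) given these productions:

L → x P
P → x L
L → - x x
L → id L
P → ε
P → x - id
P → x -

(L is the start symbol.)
{ '-', 'id', 'x' }

FIRST sets of the non-terminals involved (from the grammar, by fixed-point iteration):
  FIRST(L) = { '-', 'id', 'x' }

To compute FIRST(L id L), process the symbols left to right:
Symbol L is a non-terminal. Add FIRST(L) \ {ε} = { '-', 'id', 'x' }
L is not nullable (ε ∉ FIRST(L)), so stop here.
FIRST(L id L) = { '-', 'id', 'x' }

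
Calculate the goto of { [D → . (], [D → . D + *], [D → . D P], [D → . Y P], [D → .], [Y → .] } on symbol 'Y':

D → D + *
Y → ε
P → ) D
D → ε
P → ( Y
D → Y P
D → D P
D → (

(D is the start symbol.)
GOTO(I, 'Y') = CLOSURE({ [A → αX.β] : [A → α.Xβ] ∈ I, X = 'Y' })

Items with dot before 'Y', with the dot advanced:
  [D → . Y P] → [D → Y . P]
Closure of the advanced items:
  [D → Y . P] has the dot before P: add [P → . ) D], [P → . ( Y]

GOTO = { [D → Y . P], [P → . ( Y], [P → . ) D] }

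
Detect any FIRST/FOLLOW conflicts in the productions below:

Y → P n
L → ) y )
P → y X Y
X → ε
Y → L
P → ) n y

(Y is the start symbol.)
Nullable non-terminals: X.
X has a nullable alternative but only one production, so nothing to check.

L, P, Y have no nullable alternative, so no FIRST/FOLLOW check is needed there.

No FIRST/FOLLOW conflicts found.

Answer: No FIRST/FOLLOW conflicts.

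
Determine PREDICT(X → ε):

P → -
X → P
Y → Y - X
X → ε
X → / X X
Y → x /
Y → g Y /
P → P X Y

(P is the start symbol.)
PREDICT(X → ε) = (FIRST(RHS) \ {ε}) ∪ (FOLLOW(X) if ε ∈ FIRST(RHS), i.e. RHS ⇒* ε)
The right-hand side is ε (FIRST(ε) = { ε }), so the predict set is FOLLOW(X) = { $, '-', '/', 'g', 'x' }
PREDICT(X → ε) = { $, '-', '/', 'g', 'x' }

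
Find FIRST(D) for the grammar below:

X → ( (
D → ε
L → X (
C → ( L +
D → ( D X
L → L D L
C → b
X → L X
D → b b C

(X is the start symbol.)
To compute FIRST(D), examine every production with D on the left-hand side, reading each right-hand side left to right until a non-nullable symbol is reached.

From D → ε:
  - ε-production, so ε ∈ FIRST(D)
From D → ( D X:
  - '(' is a terminal: add '(' and stop
From D → b b C:
  - b is a terminal: add 'b' and stop

Collecting: FIRST(D) = { '(', 'b', ε }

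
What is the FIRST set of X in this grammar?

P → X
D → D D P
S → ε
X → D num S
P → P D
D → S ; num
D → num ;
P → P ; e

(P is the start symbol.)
To compute FIRST(X), examine every production with X on the left-hand side, reading each right-hand side left to right until a non-nullable symbol is reached.

FIRST sets of the other non-terminals involved (by the same procedure, iterated to a fixed point):
  FIRST(D) = { ';', 'num' }

From X → D num S:
  - D is a non-terminal: add FIRST(D) \ {ε} = { ';', 'num' }
    D is not nullable, so stop

Collecting: FIRST(X) = { ';', 'num' }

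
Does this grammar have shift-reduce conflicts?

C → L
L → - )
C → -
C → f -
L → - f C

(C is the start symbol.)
A shift-reduce conflict occurs when an LR(0) state has both:
  - a complete (reduce) item [A → α .] (dot at the end), and
  - a shift item [B → β . c γ] (dot before a terminal).

Augment with C' → C and build the canonical LR(0) collection (I0 = CLOSURE({[C' → . C]}), then GOTO on every symbol after a dot until no new states appear). It has 9 states:
  I0: { [C → . -], [C → . L], [C → . f -], [C' → . C], [L → . - )], [L → . - f C] }  — shift
  I1: { [C → - .], [L → - . )], [L → - . f C] }  — shift, reduce
  I2: { [C' → C .] }  — accept
  I3: { [C → L .] }  — reduce
  I4: { [C → f . -] }  — shift
  I5: { [C → f - .] }  — reduce
  I6: { [L → - ) .] }  — reduce
  I7: { [C → . -], [C → . L], [C → . f -], [L → - f . C], [L → . - )], [L → . - f C] }  — shift
  I8: { [L → - f C .] }  — reduce

I1 contains reduce item [C → - .] and shift items [L → - . )], [L → - . f C] — shift-reduce conflict.

Answer: Yes — I1: [C → - .] vs [L → - . )]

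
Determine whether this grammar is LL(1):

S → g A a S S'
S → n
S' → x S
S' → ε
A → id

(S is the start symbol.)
A grammar is LL(1) if for each non-terminal N with multiple productions, the predict sets of those productions are pairwise disjoint, where PREDICT(N → α) = (FIRST(α) \ {ε}) ∪ (FOLLOW(N) if α ⇒* ε).

Relevant sets:
  FOLLOW(S') = { $, 'x' }

For S:
  PREDICT(S → g A a S S') = { 'g' }
  PREDICT(S → n) = { 'n' }
For S':
  PREDICT(S' → x S) = { 'x' }
  PREDICT(S' → ε) = { $, 'x' }
A has a single production, so nothing to check there.

Conflict found: Predict set conflict for S': { 'x' }
The grammar is NOT LL(1).

Answer: No. Predict set conflict for S': { 'x' }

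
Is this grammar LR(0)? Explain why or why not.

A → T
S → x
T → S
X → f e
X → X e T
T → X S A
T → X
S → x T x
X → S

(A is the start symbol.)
Augment with A' → A and build the canonical LR(0) collection (I0 = CLOSURE({[A' → . A]}), then GOTO on every symbol after a dot until no new states appear). It has 14 states:
  I0: { [A → . T], [A' → . A], [S → . x T x], [S → . x], [T → . S], [T → . X S A], [T → . X], [X → . S], [X → . X e T], [X → . f e] }  — shift
  I1: { [A' → A .] }  — accept
  I2: { [T → S .], [X → S .] }  — 2 reduces
  I3: { [A → T .] }  — reduce
  I4: { [S → . x T x], [S → . x], [T → X . S A], [T → X .], [X → X . e T] }  — shift, reduce
  I5: { [X → f . e] }  — shift
  I6: { [S → . x T x], [S → . x], [S → x . T x], [S → x .], [T → . S], [T → . X S A], [T → . X], [X → . S], [X → . X e T], [X → . f e] }  — shift, reduce
  I7: { [S → x T . x] }  — shift
  I8: { [S → x T x .] }  — reduce
  I9: { [X → f e .] }  — reduce
  I10: { [A → . T], [S → . x T x], [S → . x], [T → . S], [T → . X S A], [T → . X], [T → X S . A], [X → . S], [X → . X e T], [X → . f e] }  — shift
  I11: { [S → . x T x], [S → . x], [T → . S], [T → . X S A], [T → . X], [X → . S], [X → . X e T], [X → . f e], [X → X e . T] }  — shift
  I12: { [X → X e T .] }  — reduce
  I13: { [T → X S A .] }  — reduce

Conflict in state I2:
  Reduce-reduce conflict: [T → S .] and [X → S .]
So the grammar is NOT LR(0).

Answer: No. Reduce-reduce conflict: [T → S .] and [X → S .]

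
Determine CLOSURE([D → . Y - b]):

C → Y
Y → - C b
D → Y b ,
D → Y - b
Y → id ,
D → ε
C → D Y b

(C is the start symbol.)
To compute CLOSURE, for each item [A → α.Bβ] where B is a non-terminal, add [B → .γ] for all productions B → γ; repeat for the newly added items until nothing changes.

Start with: [D → . Y - b]
  [D → . Y - b] has the dot before Y: add [Y → . - C b], [Y → . id ,]
No further items can be added.

CLOSURE = { [D → . Y - b], [Y → . - C b], [Y → . id ,] }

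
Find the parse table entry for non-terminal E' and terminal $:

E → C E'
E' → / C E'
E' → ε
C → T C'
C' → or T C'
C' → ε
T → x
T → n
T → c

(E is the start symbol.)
E' → ε

To find M[E', $], we find productions for E' where $ is in the predict set (PREDICT(N → α) = (FIRST(α) \ {ε}) ∪ (FOLLOW(N) if α ⇒* ε)).

Relevant sets:
  FOLLOW(E') = { $ }

E' → / C E': PREDICT = { '/' }
E' → ε: PREDICT = { $ }
  $ is in predict set, so this production goes in M[E', $]

M[E', $] = E' → ε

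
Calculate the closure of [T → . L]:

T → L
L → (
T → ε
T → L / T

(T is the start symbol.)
{ [L → . (], [T → . L] }

Start with: [T → . L]
  [T → . L] has the dot before L: add [L → . (]
No further items can be added.

CLOSURE = { [L → . (], [T → . L] }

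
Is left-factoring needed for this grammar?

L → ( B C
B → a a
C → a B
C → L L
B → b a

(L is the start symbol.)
Left-factoring is needed when two productions for the same non-terminal
share a common prefix on the right-hand side.

Productions for B:
  B → a a
  B → b a
Productions for C:
  C → a B
  C → L L

No common prefixes found.

Answer: No, left-factoring is not needed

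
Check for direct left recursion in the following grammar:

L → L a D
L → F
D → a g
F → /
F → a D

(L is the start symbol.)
Yes, L is left-recursive

Direct left recursion occurs when N → N α for some non-terminal N (the right-hand side begins with the left-hand side itself).

L → L a D: LEFT RECURSIVE (starts with L)
L → F: starts with F
D → a g: starts with a
F → /: starts with '/'
F → a D: starts with a

The grammar has direct left recursion on: L.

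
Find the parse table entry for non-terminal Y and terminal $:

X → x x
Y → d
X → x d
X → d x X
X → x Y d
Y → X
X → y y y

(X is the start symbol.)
Empty (error entry)

To find M[Y, $], we find productions for Y where $ is in the predict set (PREDICT(N → α) = (FIRST(α) \ {ε}) ∪ (FOLLOW(N) if α ⇒* ε)).

Relevant sets:
  FIRST(X) = { 'd', 'x', 'y' }

Y → d: PREDICT = { 'd' }
Y → X: PREDICT = { 'd', 'x', 'y' }

M[Y, $] is empty (no production applies)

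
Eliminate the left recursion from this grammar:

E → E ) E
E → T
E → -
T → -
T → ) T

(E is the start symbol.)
E is directly left-recursive. The standard transformation for
  A → A α₁ | ... | A α_m | β₁ | ... | β_n
is
  A  → β₁ A' | ... | β_n A'
  A' → α₁ A' | ... | α_m A' | ε

E → T becomes E → T E'
E → - becomes E → - E'
E → E ) E becomes E' → ) E E'
Add E' → ε

Productions for other non-terminals are unchanged:
  T → -
  T → ) T

Resulting grammar:
E → T E'
E → - E'
E' → ) E E'
E' → ε
T → -
T → ) T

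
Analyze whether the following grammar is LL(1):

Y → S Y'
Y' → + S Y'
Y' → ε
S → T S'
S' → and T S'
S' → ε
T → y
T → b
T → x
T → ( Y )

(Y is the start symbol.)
A grammar is LL(1) if for each non-terminal N with multiple productions, the predict sets of those productions are pairwise disjoint, where PREDICT(N → α) = (FIRST(α) \ {ε}) ∪ (FOLLOW(N) if α ⇒* ε).

Relevant sets:
  FOLLOW(Y') = { $, ')' }
  FOLLOW(S') = { $, ')', '+' }

For Y':
  PREDICT(Y' → '+' S Y') = { '+' }
  PREDICT(Y' → ε) = { $, ')' }
For S':
  PREDICT(S' → and T S') = { 'and' }
  PREDICT(S' → ε) = { $, ')', '+' }
For T:
  PREDICT(T → y) = { 'y' }
  PREDICT(T → b) = { 'b' }
  PREDICT(T → x) = { 'x' }
  PREDICT(T → '(' Y ')') = { '(' }
Y, S have a single production, so nothing to check there.

All predict sets are disjoint. The grammar IS LL(1).

Answer: Yes, the grammar is LL(1).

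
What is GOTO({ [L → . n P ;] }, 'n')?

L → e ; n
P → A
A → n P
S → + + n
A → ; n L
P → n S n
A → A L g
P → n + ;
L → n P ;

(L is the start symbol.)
GOTO(I, 'n') = CLOSURE({ [A → αX.β] : [A → α.Xβ] ∈ I, X = 'n' })

Items with dot before 'n', with the dot advanced:
  [L → . n P ;] → [L → n . P ;]
Closure of the advanced items:
  [L → n . P ;] has the dot before P: add [P → . A], [P → . n S n], [P → . n + ;]
  [P → . A] has the dot before A: add [A → . n P], [A → . ; n L], [A → . A L g]

GOTO = { [A → . ; n L], [A → . A L g], [A → . n P], [L → n . P ;], [P → . A], [P → . n + ;], [P → . n S n] }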